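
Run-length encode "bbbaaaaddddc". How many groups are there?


Input: bbbaaaaddddc
Scanning for consecutive runs:
  Group 1: 'b' x 3 (positions 0-2)
  Group 2: 'a' x 4 (positions 3-6)
  Group 3: 'd' x 4 (positions 7-10)
  Group 4: 'c' x 1 (positions 11-11)
Total groups: 4

4


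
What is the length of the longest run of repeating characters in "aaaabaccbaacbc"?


Input: "aaaabaccbaacbc"
Scanning for longest run:
  Position 1 ('a'): continues run of 'a', length=2
  Position 2 ('a'): continues run of 'a', length=3
  Position 3 ('a'): continues run of 'a', length=4
  Position 4 ('b'): new char, reset run to 1
  Position 5 ('a'): new char, reset run to 1
  Position 6 ('c'): new char, reset run to 1
  Position 7 ('c'): continues run of 'c', length=2
  Position 8 ('b'): new char, reset run to 1
  Position 9 ('a'): new char, reset run to 1
  Position 10 ('a'): continues run of 'a', length=2
  Position 11 ('c'): new char, reset run to 1
  Position 12 ('b'): new char, reset run to 1
  Position 13 ('c'): new char, reset run to 1
Longest run: 'a' with length 4

4


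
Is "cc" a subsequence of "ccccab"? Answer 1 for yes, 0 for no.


Check if "cc" is a subsequence of "ccccab"
Greedy scan:
  Position 0 ('c'): matches sub[0] = 'c'
  Position 1 ('c'): matches sub[1] = 'c'
  Position 2 ('c'): no match needed
  Position 3 ('c'): no match needed
  Position 4 ('a'): no match needed
  Position 5 ('b'): no match needed
All 2 characters matched => is a subsequence

1


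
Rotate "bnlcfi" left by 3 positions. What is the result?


Input: "bnlcfi", rotate left by 3
First 3 characters: "bnl"
Remaining characters: "cfi"
Concatenate remaining + first: "cfi" + "bnl" = "cfibnl"

cfibnl


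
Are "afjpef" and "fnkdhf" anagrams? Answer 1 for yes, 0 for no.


Strings: "afjpef", "fnkdhf"
Sorted first:  aeffjp
Sorted second: dffhkn
Differ at position 0: 'a' vs 'd' => not anagrams

0


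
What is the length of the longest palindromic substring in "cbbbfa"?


Input: "cbbbfa"
Checking substrings for palindromes:
  [1:4] "bbb" (len 3) => palindrome
  [1:3] "bb" (len 2) => palindrome
  [2:4] "bb" (len 2) => palindrome
Longest palindromic substring: "bbb" with length 3

3


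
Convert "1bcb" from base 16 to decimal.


Input: "1bcb" in base 16
Positional expansion:
  Digit '1' (value 1) x 16^3 = 4096
  Digit 'b' (value 11) x 16^2 = 2816
  Digit 'c' (value 12) x 16^1 = 192
  Digit 'b' (value 11) x 16^0 = 11
Sum = 7115

7115


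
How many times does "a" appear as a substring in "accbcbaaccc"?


Searching for "a" in "accbcbaaccc"
Scanning each position:
  Position 0: "a" => MATCH
  Position 1: "c" => no
  Position 2: "c" => no
  Position 3: "b" => no
  Position 4: "c" => no
  Position 5: "b" => no
  Position 6: "a" => MATCH
  Position 7: "a" => MATCH
  Position 8: "c" => no
  Position 9: "c" => no
  Position 10: "c" => no
Total occurrences: 3

3


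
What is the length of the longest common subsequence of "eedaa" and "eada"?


LCS of "eedaa" and "eada"
DP table:
           e    a    d    a
      0    0    0    0    0
  e   0    1    1    1    1
  e   0    1    1    1    1
  d   0    1    1    2    2
  a   0    1    2    2    3
  a   0    1    2    2    3
LCS length = dp[5][4] = 3

3


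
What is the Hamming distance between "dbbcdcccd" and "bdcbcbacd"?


Comparing "dbbcdcccd" and "bdcbcbacd" position by position:
  Position 0: 'd' vs 'b' => differ
  Position 1: 'b' vs 'd' => differ
  Position 2: 'b' vs 'c' => differ
  Position 3: 'c' vs 'b' => differ
  Position 4: 'd' vs 'c' => differ
  Position 5: 'c' vs 'b' => differ
  Position 6: 'c' vs 'a' => differ
  Position 7: 'c' vs 'c' => same
  Position 8: 'd' vs 'd' => same
Total differences (Hamming distance): 7

7


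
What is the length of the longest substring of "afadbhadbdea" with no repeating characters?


Input: "afadbhadbdea"
Sliding window (track last position of each char):
  Position 0 ('a'): window [0,0] length 1 -- new best
  Position 1 ('f'): window [0,1] length 2 -- new best
  Position 2 ('a'): repeat (last at 0), move window start to 1
  Position 2 ('a'): window [1,2] length 2
  Position 3 ('d'): window [1,3] length 3 -- new best
  Position 4 ('b'): window [1,4] length 4 -- new best
  Position 5 ('h'): window [1,5] length 5 -- new best
  Position 6 ('a'): repeat (last at 2), move window start to 3
  Position 6 ('a'): window [3,6] length 4
  Position 7 ('d'): repeat (last at 3), move window start to 4
  Position 7 ('d'): window [4,7] length 4
  Position 8 ('b'): repeat (last at 4), move window start to 5
  Position 8 ('b'): window [5,8] length 4
  Position 9 ('d'): repeat (last at 7), move window start to 8
  Position 9 ('d'): window [8,9] length 2
  Position 10 ('e'): window [8,10] length 3
  Position 11 ('a'): window [8,11] length 4
Longest substring with no repeats: "fadbh" with length 5

5


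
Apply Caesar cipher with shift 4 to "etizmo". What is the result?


Caesar cipher: shift "etizmo" by 4
  'e' (pos 4) + 4 = pos 8 = 'i'
  't' (pos 19) + 4 = pos 23 = 'x'
  'i' (pos 8) + 4 = pos 12 = 'm'
  'z' (pos 25) + 4 = pos 3 = 'd'
  'm' (pos 12) + 4 = pos 16 = 'q'
  'o' (pos 14) + 4 = pos 18 = 's'
Result: ixmdqs

ixmdqs


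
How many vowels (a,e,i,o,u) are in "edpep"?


Input: edpep
Checking each character:
  'e' at position 0: vowel (running total: 1)
  'd' at position 1: consonant
  'p' at position 2: consonant
  'e' at position 3: vowel (running total: 2)
  'p' at position 4: consonant
Total vowels: 2

2


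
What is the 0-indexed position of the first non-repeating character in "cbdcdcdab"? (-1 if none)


Input: cbdcdcdab
Character frequencies:
  'a': 1
  'b': 2
  'c': 3
  'd': 3
Scanning left to right for freq == 1:
  Position 0 ('c'): freq=3, skip
  Position 1 ('b'): freq=2, skip
  Position 2 ('d'): freq=3, skip
  Position 3 ('c'): freq=3, skip
  Position 4 ('d'): freq=3, skip
  Position 5 ('c'): freq=3, skip
  Position 6 ('d'): freq=3, skip
  Position 7 ('a'): unique! => answer = 7

7


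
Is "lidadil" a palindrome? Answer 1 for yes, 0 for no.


Input: lidadil
Reversed: lidadil
  Compare pos 0 ('l') with pos 6 ('l'): match
  Compare pos 1 ('i') with pos 5 ('i'): match
  Compare pos 2 ('d') with pos 4 ('d'): match
Result: palindrome

1


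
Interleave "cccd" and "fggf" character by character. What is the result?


Interleaving "cccd" and "fggf":
  Position 0: 'c' from first, 'f' from second => "cf"
  Position 1: 'c' from first, 'g' from second => "cg"
  Position 2: 'c' from first, 'g' from second => "cg"
  Position 3: 'd' from first, 'f' from second => "df"
Result: cfcgcgdf

cfcgcgdf


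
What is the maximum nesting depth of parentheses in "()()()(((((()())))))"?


Input: "()()()(((((()())))))"
Tracking depth:
  Position 0 '(': depth becomes 1
  Position 1 ')': depth becomes 0
  Position 2 '(': depth becomes 1
  Position 3 ')': depth becomes 0
  Position 4 '(': depth becomes 1
  Position 5 ')': depth becomes 0
  Position 6 '(': depth becomes 1
  Position 7 '(': depth becomes 2
  Position 8 '(': depth becomes 3
  Position 9 '(': depth becomes 4
  Position 10 '(': depth becomes 5
  Position 11 '(': depth becomes 6
  Position 12 ')': depth becomes 5
  Position 13 '(': depth becomes 6
  Position 14 ')': depth becomes 5
  Position 15 ')': depth becomes 4
  Position 16 ')': depth becomes 3
  Position 17 ')': depth becomes 2
  Position 18 ')': depth becomes 1
  Position 19 ')': depth becomes 0
Maximum depth reached: 6

6


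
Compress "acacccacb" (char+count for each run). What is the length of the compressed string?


Input: acacccacb
Runs:
  'a' x 1 => "a1"
  'c' x 1 => "c1"
  'a' x 1 => "a1"
  'c' x 3 => "c3"
  'a' x 1 => "a1"
  'c' x 1 => "c1"
  'b' x 1 => "b1"
Compressed: "a1c1a1c3a1c1b1"
Compressed length: 14

14


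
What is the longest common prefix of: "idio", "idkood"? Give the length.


Words: idio, idkood
  Position 0: all 'i' => match
  Position 1: all 'd' => match
  Position 2: ('i', 'k') => mismatch, stop
LCP = "id" (length 2)

2


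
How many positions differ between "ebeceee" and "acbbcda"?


Comparing "ebeceee" and "acbbcda" position by position:
  Position 0: 'e' vs 'a' => DIFFER
  Position 1: 'b' vs 'c' => DIFFER
  Position 2: 'e' vs 'b' => DIFFER
  Position 3: 'c' vs 'b' => DIFFER
  Position 4: 'e' vs 'c' => DIFFER
  Position 5: 'e' vs 'd' => DIFFER
  Position 6: 'e' vs 'a' => DIFFER
Positions that differ: 7

7


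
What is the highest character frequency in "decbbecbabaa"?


Input: decbbecbabaa
Character counts:
  'a': 3
  'b': 4
  'c': 2
  'd': 1
  'e': 2
Maximum frequency: 4

4


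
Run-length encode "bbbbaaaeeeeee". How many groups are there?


Input: bbbbaaaeeeeee
Scanning for consecutive runs:
  Group 1: 'b' x 4 (positions 0-3)
  Group 2: 'a' x 3 (positions 4-6)
  Group 3: 'e' x 6 (positions 7-12)
Total groups: 3

3


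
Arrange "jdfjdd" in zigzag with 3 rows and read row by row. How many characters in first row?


Zigzag "jdfjdd" into 3 rows:
Placing characters:
  'j' => row 0
  'd' => row 1
  'f' => row 2
  'j' => row 1
  'd' => row 0
  'd' => row 1
Rows:
  Row 0: "jd"
  Row 1: "djd"
  Row 2: "f"
First row length: 2

2


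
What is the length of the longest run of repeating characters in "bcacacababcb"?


Input: "bcacacababcb"
Scanning for longest run:
  Position 1 ('c'): new char, reset run to 1
  Position 2 ('a'): new char, reset run to 1
  Position 3 ('c'): new char, reset run to 1
  Position 4 ('a'): new char, reset run to 1
  Position 5 ('c'): new char, reset run to 1
  Position 6 ('a'): new char, reset run to 1
  Position 7 ('b'): new char, reset run to 1
  Position 8 ('a'): new char, reset run to 1
  Position 9 ('b'): new char, reset run to 1
  Position 10 ('c'): new char, reset run to 1
  Position 11 ('b'): new char, reset run to 1
Longest run: 'b' with length 1

1


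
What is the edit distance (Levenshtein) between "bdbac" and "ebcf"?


Computing edit distance: "bdbac" -> "ebcf"
DP table:
           e    b    c    f
      0    1    2    3    4
  b   1    1    1    2    3
  d   2    2    2    2    3
  b   3    3    2    3    3
  a   4    4    3    3    4
  c   5    5    4    3    4
Edit distance = dp[5][4] = 4

4


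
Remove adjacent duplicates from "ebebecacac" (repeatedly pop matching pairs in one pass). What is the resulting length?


Input: ebebecacac
Stack-based adjacent duplicate removal:
  Read 'e': push. Stack: e
  Read 'b': push. Stack: eb
  Read 'e': push. Stack: ebe
  Read 'b': push. Stack: ebeb
  Read 'e': push. Stack: ebebe
  Read 'c': push. Stack: ebebec
  Read 'a': push. Stack: ebebeca
  Read 'c': push. Stack: ebebecac
  Read 'a': push. Stack: ebebecaca
  Read 'c': push. Stack: ebebecacac
Final stack: "ebebecacac" (length 10)

10


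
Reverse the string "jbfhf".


Input: jbfhf
Reading characters right to left:
  Position 4: 'f'
  Position 3: 'h'
  Position 2: 'f'
  Position 1: 'b'
  Position 0: 'j'
Reversed: fhfbj

fhfbj


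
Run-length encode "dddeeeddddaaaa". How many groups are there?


Input: dddeeeddddaaaa
Scanning for consecutive runs:
  Group 1: 'd' x 3 (positions 0-2)
  Group 2: 'e' x 3 (positions 3-5)
  Group 3: 'd' x 4 (positions 6-9)
  Group 4: 'a' x 4 (positions 10-13)
Total groups: 4

4


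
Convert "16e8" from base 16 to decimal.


Input: "16e8" in base 16
Positional expansion:
  Digit '1' (value 1) x 16^3 = 4096
  Digit '6' (value 6) x 16^2 = 1536
  Digit 'e' (value 14) x 16^1 = 224
  Digit '8' (value 8) x 16^0 = 8
Sum = 5864

5864


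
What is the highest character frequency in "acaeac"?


Input: acaeac
Character counts:
  'a': 3
  'c': 2
  'e': 1
Maximum frequency: 3

3


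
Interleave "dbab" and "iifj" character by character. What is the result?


Interleaving "dbab" and "iifj":
  Position 0: 'd' from first, 'i' from second => "di"
  Position 1: 'b' from first, 'i' from second => "bi"
  Position 2: 'a' from first, 'f' from second => "af"
  Position 3: 'b' from first, 'j' from second => "bj"
Result: dibiafbj

dibiafbj


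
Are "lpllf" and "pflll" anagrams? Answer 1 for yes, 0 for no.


Strings: "lpllf", "pflll"
Sorted first:  flllp
Sorted second: flllp
Sorted forms match => anagrams

1


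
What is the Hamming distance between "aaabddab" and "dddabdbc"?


Comparing "aaabddab" and "dddabdbc" position by position:
  Position 0: 'a' vs 'd' => differ
  Position 1: 'a' vs 'd' => differ
  Position 2: 'a' vs 'd' => differ
  Position 3: 'b' vs 'a' => differ
  Position 4: 'd' vs 'b' => differ
  Position 5: 'd' vs 'd' => same
  Position 6: 'a' vs 'b' => differ
  Position 7: 'b' vs 'c' => differ
Total differences (Hamming distance): 7

7


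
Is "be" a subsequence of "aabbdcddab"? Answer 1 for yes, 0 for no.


Check if "be" is a subsequence of "aabbdcddab"
Greedy scan:
  Position 0 ('a'): no match needed
  Position 1 ('a'): no match needed
  Position 2 ('b'): matches sub[0] = 'b'
  Position 3 ('b'): no match needed
  Position 4 ('d'): no match needed
  Position 5 ('c'): no match needed
  Position 6 ('d'): no match needed
  Position 7 ('d'): no match needed
  Position 8 ('a'): no match needed
  Position 9 ('b'): no match needed
Only matched 1/2 characters => not a subsequence

0


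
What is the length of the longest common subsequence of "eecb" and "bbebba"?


LCS of "eecb" and "bbebba"
DP table:
           b    b    e    b    b    a
      0    0    0    0    0    0    0
  e   0    0    0    1    1    1    1
  e   0    0    0    1    1    1    1
  c   0    0    0    1    1    1    1
  b   0    1    1    1    2    2    2
LCS length = dp[4][6] = 2

2


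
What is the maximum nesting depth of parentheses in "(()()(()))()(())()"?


Input: "(()()(()))()(())()"
Tracking depth:
  Position 0 '(': depth becomes 1
  Position 1 '(': depth becomes 2
  Position 2 ')': depth becomes 1
  Position 3 '(': depth becomes 2
  Position 4 ')': depth becomes 1
  Position 5 '(': depth becomes 2
  Position 6 '(': depth becomes 3
  Position 7 ')': depth becomes 2
  Position 8 ')': depth becomes 1
  Position 9 ')': depth becomes 0
  Position 10 '(': depth becomes 1
  Position 11 ')': depth becomes 0
  Position 12 '(': depth becomes 1
  Position 13 '(': depth becomes 2
  Position 14 ')': depth becomes 1
  Position 15 ')': depth becomes 0
  Position 16 '(': depth becomes 1
  Position 17 ')': depth becomes 0
Maximum depth reached: 3

3


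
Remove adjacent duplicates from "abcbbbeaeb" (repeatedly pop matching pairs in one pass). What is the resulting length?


Input: abcbbbeaeb
Stack-based adjacent duplicate removal:
  Read 'a': push. Stack: a
  Read 'b': push. Stack: ab
  Read 'c': push. Stack: abc
  Read 'b': push. Stack: abcb
  Read 'b': matches stack top 'b' => pop. Stack: abc
  Read 'b': push. Stack: abcb
  Read 'e': push. Stack: abcbe
  Read 'a': push. Stack: abcbea
  Read 'e': push. Stack: abcbeae
  Read 'b': push. Stack: abcbeaeb
Final stack: "abcbeaeb" (length 8)

8


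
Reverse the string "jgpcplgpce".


Input: jgpcplgpce
Reading characters right to left:
  Position 9: 'e'
  Position 8: 'c'
  Position 7: 'p'
  Position 6: 'g'
  Position 5: 'l'
  Position 4: 'p'
  Position 3: 'c'
  Position 2: 'p'
  Position 1: 'g'
  Position 0: 'j'
Reversed: ecpglpcpgj

ecpglpcpgj


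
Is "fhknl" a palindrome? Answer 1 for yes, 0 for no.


Input: fhknl
Reversed: lnkhf
  Compare pos 0 ('f') with pos 4 ('l'): MISMATCH
  Compare pos 1 ('h') with pos 3 ('n'): MISMATCH
Result: not a palindrome

0


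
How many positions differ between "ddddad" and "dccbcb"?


Comparing "ddddad" and "dccbcb" position by position:
  Position 0: 'd' vs 'd' => same
  Position 1: 'd' vs 'c' => DIFFER
  Position 2: 'd' vs 'c' => DIFFER
  Position 3: 'd' vs 'b' => DIFFER
  Position 4: 'a' vs 'c' => DIFFER
  Position 5: 'd' vs 'b' => DIFFER
Positions that differ: 5

5


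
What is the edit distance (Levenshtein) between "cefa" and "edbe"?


Computing edit distance: "cefa" -> "edbe"
DP table:
           e    d    b    e
      0    1    2    3    4
  c   1    1    2    3    4
  e   2    1    2    3    3
  f   3    2    2    3    4
  a   4    3    3    3    4
Edit distance = dp[4][4] = 4

4


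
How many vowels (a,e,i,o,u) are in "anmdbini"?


Input: anmdbini
Checking each character:
  'a' at position 0: vowel (running total: 1)
  'n' at position 1: consonant
  'm' at position 2: consonant
  'd' at position 3: consonant
  'b' at position 4: consonant
  'i' at position 5: vowel (running total: 2)
  'n' at position 6: consonant
  'i' at position 7: vowel (running total: 3)
Total vowels: 3

3


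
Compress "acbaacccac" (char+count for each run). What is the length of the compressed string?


Input: acbaacccac
Runs:
  'a' x 1 => "a1"
  'c' x 1 => "c1"
  'b' x 1 => "b1"
  'a' x 2 => "a2"
  'c' x 3 => "c3"
  'a' x 1 => "a1"
  'c' x 1 => "c1"
Compressed: "a1c1b1a2c3a1c1"
Compressed length: 14

14


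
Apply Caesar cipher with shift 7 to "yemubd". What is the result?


Caesar cipher: shift "yemubd" by 7
  'y' (pos 24) + 7 = pos 5 = 'f'
  'e' (pos 4) + 7 = pos 11 = 'l'
  'm' (pos 12) + 7 = pos 19 = 't'
  'u' (pos 20) + 7 = pos 1 = 'b'
  'b' (pos 1) + 7 = pos 8 = 'i'
  'd' (pos 3) + 7 = pos 10 = 'k'
Result: fltbik

fltbik


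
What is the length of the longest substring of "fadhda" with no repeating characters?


Input: "fadhda"
Sliding window (track last position of each char):
  Position 0 ('f'): window [0,0] length 1 -- new best
  Position 1 ('a'): window [0,1] length 2 -- new best
  Position 2 ('d'): window [0,2] length 3 -- new best
  Position 3 ('h'): window [0,3] length 4 -- new best
  Position 4 ('d'): repeat (last at 2), move window start to 3
  Position 4 ('d'): window [3,4] length 2
  Position 5 ('a'): window [3,5] length 3
Longest substring with no repeats: "fadh" with length 4

4


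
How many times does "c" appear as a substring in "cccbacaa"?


Searching for "c" in "cccbacaa"
Scanning each position:
  Position 0: "c" => MATCH
  Position 1: "c" => MATCH
  Position 2: "c" => MATCH
  Position 3: "b" => no
  Position 4: "a" => no
  Position 5: "c" => MATCH
  Position 6: "a" => no
  Position 7: "a" => no
Total occurrences: 4

4


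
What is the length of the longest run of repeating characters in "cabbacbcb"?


Input: "cabbacbcb"
Scanning for longest run:
  Position 1 ('a'): new char, reset run to 1
  Position 2 ('b'): new char, reset run to 1
  Position 3 ('b'): continues run of 'b', length=2
  Position 4 ('a'): new char, reset run to 1
  Position 5 ('c'): new char, reset run to 1
  Position 6 ('b'): new char, reset run to 1
  Position 7 ('c'): new char, reset run to 1
  Position 8 ('b'): new char, reset run to 1
Longest run: 'b' with length 2

2


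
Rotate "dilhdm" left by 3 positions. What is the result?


Input: "dilhdm", rotate left by 3
First 3 characters: "dil"
Remaining characters: "hdm"
Concatenate remaining + first: "hdm" + "dil" = "hdmdil"

hdmdil


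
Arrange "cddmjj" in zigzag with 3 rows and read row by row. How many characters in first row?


Zigzag "cddmjj" into 3 rows:
Placing characters:
  'c' => row 0
  'd' => row 1
  'd' => row 2
  'm' => row 1
  'j' => row 0
  'j' => row 1
Rows:
  Row 0: "cj"
  Row 1: "dmj"
  Row 2: "d"
First row length: 2

2


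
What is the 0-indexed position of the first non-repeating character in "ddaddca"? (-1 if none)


Input: ddaddca
Character frequencies:
  'a': 2
  'c': 1
  'd': 4
Scanning left to right for freq == 1:
  Position 0 ('d'): freq=4, skip
  Position 1 ('d'): freq=4, skip
  Position 2 ('a'): freq=2, skip
  Position 3 ('d'): freq=4, skip
  Position 4 ('d'): freq=4, skip
  Position 5 ('c'): unique! => answer = 5

5


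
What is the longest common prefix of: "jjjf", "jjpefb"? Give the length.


Words: jjjf, jjpefb
  Position 0: all 'j' => match
  Position 1: all 'j' => match
  Position 2: ('j', 'p') => mismatch, stop
LCP = "jj" (length 2)

2


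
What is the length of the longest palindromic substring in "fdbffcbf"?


Input: "fdbffcbf"
Checking substrings for palindromes:
  [3:5] "ff" (len 2) => palindrome
Longest palindromic substring: "ff" with length 2

2


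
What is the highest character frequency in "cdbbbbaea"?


Input: cdbbbbaea
Character counts:
  'a': 2
  'b': 4
  'c': 1
  'd': 1
  'e': 1
Maximum frequency: 4

4


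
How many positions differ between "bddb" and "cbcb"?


Comparing "bddb" and "cbcb" position by position:
  Position 0: 'b' vs 'c' => DIFFER
  Position 1: 'd' vs 'b' => DIFFER
  Position 2: 'd' vs 'c' => DIFFER
  Position 3: 'b' vs 'b' => same
Positions that differ: 3

3


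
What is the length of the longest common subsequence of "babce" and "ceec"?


LCS of "babce" and "ceec"
DP table:
           c    e    e    c
      0    0    0    0    0
  b   0    0    0    0    0
  a   0    0    0    0    0
  b   0    0    0    0    0
  c   0    1    1    1    1
  e   0    1    2    2    2
LCS length = dp[5][4] = 2

2


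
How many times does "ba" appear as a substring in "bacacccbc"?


Searching for "ba" in "bacacccbc"
Scanning each position:
  Position 0: "ba" => MATCH
  Position 1: "ac" => no
  Position 2: "ca" => no
  Position 3: "ac" => no
  Position 4: "cc" => no
  Position 5: "cc" => no
  Position 6: "cb" => no
  Position 7: "bc" => no
Total occurrences: 1

1


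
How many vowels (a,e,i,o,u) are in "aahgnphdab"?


Input: aahgnphdab
Checking each character:
  'a' at position 0: vowel (running total: 1)
  'a' at position 1: vowel (running total: 2)
  'h' at position 2: consonant
  'g' at position 3: consonant
  'n' at position 4: consonant
  'p' at position 5: consonant
  'h' at position 6: consonant
  'd' at position 7: consonant
  'a' at position 8: vowel (running total: 3)
  'b' at position 9: consonant
Total vowels: 3

3


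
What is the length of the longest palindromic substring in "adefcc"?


Input: "adefcc"
Checking substrings for palindromes:
  [4:6] "cc" (len 2) => palindrome
Longest palindromic substring: "cc" with length 2

2


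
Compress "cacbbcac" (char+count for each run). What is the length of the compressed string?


Input: cacbbcac
Runs:
  'c' x 1 => "c1"
  'a' x 1 => "a1"
  'c' x 1 => "c1"
  'b' x 2 => "b2"
  'c' x 1 => "c1"
  'a' x 1 => "a1"
  'c' x 1 => "c1"
Compressed: "c1a1c1b2c1a1c1"
Compressed length: 14

14


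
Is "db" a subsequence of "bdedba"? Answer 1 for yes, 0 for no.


Check if "db" is a subsequence of "bdedba"
Greedy scan:
  Position 0 ('b'): no match needed
  Position 1 ('d'): matches sub[0] = 'd'
  Position 2 ('e'): no match needed
  Position 3 ('d'): no match needed
  Position 4 ('b'): matches sub[1] = 'b'
  Position 5 ('a'): no match needed
All 2 characters matched => is a subsequence

1


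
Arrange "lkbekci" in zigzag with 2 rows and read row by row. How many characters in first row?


Zigzag "lkbekci" into 2 rows:
Placing characters:
  'l' => row 0
  'k' => row 1
  'b' => row 0
  'e' => row 1
  'k' => row 0
  'c' => row 1
  'i' => row 0
Rows:
  Row 0: "lbki"
  Row 1: "kec"
First row length: 4

4


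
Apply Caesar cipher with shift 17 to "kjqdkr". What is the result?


Caesar cipher: shift "kjqdkr" by 17
  'k' (pos 10) + 17 = pos 1 = 'b'
  'j' (pos 9) + 17 = pos 0 = 'a'
  'q' (pos 16) + 17 = pos 7 = 'h'
  'd' (pos 3) + 17 = pos 20 = 'u'
  'k' (pos 10) + 17 = pos 1 = 'b'
  'r' (pos 17) + 17 = pos 8 = 'i'
Result: bahubi

bahubi


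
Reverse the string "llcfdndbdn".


Input: llcfdndbdn
Reading characters right to left:
  Position 9: 'n'
  Position 8: 'd'
  Position 7: 'b'
  Position 6: 'd'
  Position 5: 'n'
  Position 4: 'd'
  Position 3: 'f'
  Position 2: 'c'
  Position 1: 'l'
  Position 0: 'l'
Reversed: ndbdndfcll

ndbdndfcll


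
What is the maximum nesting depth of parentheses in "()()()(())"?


Input: "()()()(())"
Tracking depth:
  Position 0 '(': depth becomes 1
  Position 1 ')': depth becomes 0
  Position 2 '(': depth becomes 1
  Position 3 ')': depth becomes 0
  Position 4 '(': depth becomes 1
  Position 5 ')': depth becomes 0
  Position 6 '(': depth becomes 1
  Position 7 '(': depth becomes 2
  Position 8 ')': depth becomes 1
  Position 9 ')': depth becomes 0
Maximum depth reached: 2

2


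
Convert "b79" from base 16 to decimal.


Input: "b79" in base 16
Positional expansion:
  Digit 'b' (value 11) x 16^2 = 2816
  Digit '7' (value 7) x 16^1 = 112
  Digit '9' (value 9) x 16^0 = 9
Sum = 2937

2937


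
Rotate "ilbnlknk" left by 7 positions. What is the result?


Input: "ilbnlknk", rotate left by 7
First 7 characters: "ilbnlkn"
Remaining characters: "k"
Concatenate remaining + first: "k" + "ilbnlkn" = "kilbnlkn"

kilbnlkn


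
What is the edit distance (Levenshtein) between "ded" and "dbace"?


Computing edit distance: "ded" -> "dbace"
DP table:
           d    b    a    c    e
      0    1    2    3    4    5
  d   1    0    1    2    3    4
  e   2    1    1    2    3    3
  d   3    2    2    2    3    4
Edit distance = dp[3][5] = 4

4


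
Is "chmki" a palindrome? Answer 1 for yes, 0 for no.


Input: chmki
Reversed: ikmhc
  Compare pos 0 ('c') with pos 4 ('i'): MISMATCH
  Compare pos 1 ('h') with pos 3 ('k'): MISMATCH
Result: not a palindrome

0


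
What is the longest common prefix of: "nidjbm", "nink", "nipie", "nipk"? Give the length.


Words: nidjbm, nink, nipie, nipk
  Position 0: all 'n' => match
  Position 1: all 'i' => match
  Position 2: ('d', 'n', 'p', 'p') => mismatch, stop
LCP = "ni" (length 2)

2


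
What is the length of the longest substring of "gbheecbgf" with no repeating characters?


Input: "gbheecbgf"
Sliding window (track last position of each char):
  Position 0 ('g'): window [0,0] length 1 -- new best
  Position 1 ('b'): window [0,1] length 2 -- new best
  Position 2 ('h'): window [0,2] length 3 -- new best
  Position 3 ('e'): window [0,3] length 4 -- new best
  Position 4 ('e'): repeat (last at 3), move window start to 4
  Position 4 ('e'): window [4,4] length 1
  Position 5 ('c'): window [4,5] length 2
  Position 6 ('b'): window [4,6] length 3
  Position 7 ('g'): window [4,7] length 4
  Position 8 ('f'): window [4,8] length 5 -- new best
Longest substring with no repeats: "ecbgf" with length 5

5


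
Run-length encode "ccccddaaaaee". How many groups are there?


Input: ccccddaaaaee
Scanning for consecutive runs:
  Group 1: 'c' x 4 (positions 0-3)
  Group 2: 'd' x 2 (positions 4-5)
  Group 3: 'a' x 4 (positions 6-9)
  Group 4: 'e' x 2 (positions 10-11)
Total groups: 4

4


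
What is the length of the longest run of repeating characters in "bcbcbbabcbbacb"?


Input: "bcbcbbabcbbacb"
Scanning for longest run:
  Position 1 ('c'): new char, reset run to 1
  Position 2 ('b'): new char, reset run to 1
  Position 3 ('c'): new char, reset run to 1
  Position 4 ('b'): new char, reset run to 1
  Position 5 ('b'): continues run of 'b', length=2
  Position 6 ('a'): new char, reset run to 1
  Position 7 ('b'): new char, reset run to 1
  Position 8 ('c'): new char, reset run to 1
  Position 9 ('b'): new char, reset run to 1
  Position 10 ('b'): continues run of 'b', length=2
  Position 11 ('a'): new char, reset run to 1
  Position 12 ('c'): new char, reset run to 1
  Position 13 ('b'): new char, reset run to 1
Longest run: 'b' with length 2

2


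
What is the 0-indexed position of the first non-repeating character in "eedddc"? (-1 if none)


Input: eedddc
Character frequencies:
  'c': 1
  'd': 3
  'e': 2
Scanning left to right for freq == 1:
  Position 0 ('e'): freq=2, skip
  Position 1 ('e'): freq=2, skip
  Position 2 ('d'): freq=3, skip
  Position 3 ('d'): freq=3, skip
  Position 4 ('d'): freq=3, skip
  Position 5 ('c'): unique! => answer = 5

5


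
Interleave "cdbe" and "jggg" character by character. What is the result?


Interleaving "cdbe" and "jggg":
  Position 0: 'c' from first, 'j' from second => "cj"
  Position 1: 'd' from first, 'g' from second => "dg"
  Position 2: 'b' from first, 'g' from second => "bg"
  Position 3: 'e' from first, 'g' from second => "eg"
Result: cjdgbgeg

cjdgbgeg


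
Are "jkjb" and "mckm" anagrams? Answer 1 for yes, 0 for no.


Strings: "jkjb", "mckm"
Sorted first:  bjjk
Sorted second: ckmm
Differ at position 0: 'b' vs 'c' => not anagrams

0


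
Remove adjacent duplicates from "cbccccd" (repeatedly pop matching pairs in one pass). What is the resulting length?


Input: cbccccd
Stack-based adjacent duplicate removal:
  Read 'c': push. Stack: c
  Read 'b': push. Stack: cb
  Read 'c': push. Stack: cbc
  Read 'c': matches stack top 'c' => pop. Stack: cb
  Read 'c': push. Stack: cbc
  Read 'c': matches stack top 'c' => pop. Stack: cb
  Read 'd': push. Stack: cbd
Final stack: "cbd" (length 3)

3


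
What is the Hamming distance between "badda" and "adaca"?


Comparing "badda" and "adaca" position by position:
  Position 0: 'b' vs 'a' => differ
  Position 1: 'a' vs 'd' => differ
  Position 2: 'd' vs 'a' => differ
  Position 3: 'd' vs 'c' => differ
  Position 4: 'a' vs 'a' => same
Total differences (Hamming distance): 4

4


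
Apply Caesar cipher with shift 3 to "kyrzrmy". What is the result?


Caesar cipher: shift "kyrzrmy" by 3
  'k' (pos 10) + 3 = pos 13 = 'n'
  'y' (pos 24) + 3 = pos 1 = 'b'
  'r' (pos 17) + 3 = pos 20 = 'u'
  'z' (pos 25) + 3 = pos 2 = 'c'
  'r' (pos 17) + 3 = pos 20 = 'u'
  'm' (pos 12) + 3 = pos 15 = 'p'
  'y' (pos 24) + 3 = pos 1 = 'b'
Result: nbucupb

nbucupb


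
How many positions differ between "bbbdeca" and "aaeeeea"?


Comparing "bbbdeca" and "aaeeeea" position by position:
  Position 0: 'b' vs 'a' => DIFFER
  Position 1: 'b' vs 'a' => DIFFER
  Position 2: 'b' vs 'e' => DIFFER
  Position 3: 'd' vs 'e' => DIFFER
  Position 4: 'e' vs 'e' => same
  Position 5: 'c' vs 'e' => DIFFER
  Position 6: 'a' vs 'a' => same
Positions that differ: 5

5


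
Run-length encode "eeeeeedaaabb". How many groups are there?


Input: eeeeeedaaabb
Scanning for consecutive runs:
  Group 1: 'e' x 6 (positions 0-5)
  Group 2: 'd' x 1 (positions 6-6)
  Group 3: 'a' x 3 (positions 7-9)
  Group 4: 'b' x 2 (positions 10-11)
Total groups: 4

4


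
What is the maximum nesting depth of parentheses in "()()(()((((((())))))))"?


Input: "()()(()((((((())))))))"
Tracking depth:
  Position 0 '(': depth becomes 1
  Position 1 ')': depth becomes 0
  Position 2 '(': depth becomes 1
  Position 3 ')': depth becomes 0
  Position 4 '(': depth becomes 1
  Position 5 '(': depth becomes 2
  Position 6 ')': depth becomes 1
  Position 7 '(': depth becomes 2
  Position 8 '(': depth becomes 3
  Position 9 '(': depth becomes 4
  Position 10 '(': depth becomes 5
  Position 11 '(': depth becomes 6
  Position 12 '(': depth becomes 7
  Position 13 '(': depth becomes 8
  Position 14 ')': depth becomes 7
  Position 15 ')': depth becomes 6
  Position 16 ')': depth becomes 5
  Position 17 ')': depth becomes 4
  Position 18 ')': depth becomes 3
  Position 19 ')': depth becomes 2
  Position 20 ')': depth becomes 1
  Position 21 ')': depth becomes 0
Maximum depth reached: 8

8


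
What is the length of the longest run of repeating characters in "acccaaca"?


Input: "acccaaca"
Scanning for longest run:
  Position 1 ('c'): new char, reset run to 1
  Position 2 ('c'): continues run of 'c', length=2
  Position 3 ('c'): continues run of 'c', length=3
  Position 4 ('a'): new char, reset run to 1
  Position 5 ('a'): continues run of 'a', length=2
  Position 6 ('c'): new char, reset run to 1
  Position 7 ('a'): new char, reset run to 1
Longest run: 'c' with length 3

3


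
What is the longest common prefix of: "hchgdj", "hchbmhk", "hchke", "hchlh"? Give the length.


Words: hchgdj, hchbmhk, hchke, hchlh
  Position 0: all 'h' => match
  Position 1: all 'c' => match
  Position 2: all 'h' => match
  Position 3: ('g', 'b', 'k', 'l') => mismatch, stop
LCP = "hch" (length 3)

3


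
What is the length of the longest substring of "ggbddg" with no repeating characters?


Input: "ggbddg"
Sliding window (track last position of each char):
  Position 0 ('g'): window [0,0] length 1 -- new best
  Position 1 ('g'): repeat (last at 0), move window start to 1
  Position 1 ('g'): window [1,1] length 1
  Position 2 ('b'): window [1,2] length 2 -- new best
  Position 3 ('d'): window [1,3] length 3 -- new best
  Position 4 ('d'): repeat (last at 3), move window start to 4
  Position 4 ('d'): window [4,4] length 1
  Position 5 ('g'): window [4,5] length 2
Longest substring with no repeats: "gbd" with length 3

3


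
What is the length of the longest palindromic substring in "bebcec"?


Input: "bebcec"
Checking substrings for palindromes:
  [0:3] "beb" (len 3) => palindrome
  [3:6] "cec" (len 3) => palindrome
Longest palindromic substring: "beb" with length 3

3


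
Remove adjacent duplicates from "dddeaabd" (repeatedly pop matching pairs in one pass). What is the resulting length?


Input: dddeaabd
Stack-based adjacent duplicate removal:
  Read 'd': push. Stack: d
  Read 'd': matches stack top 'd' => pop. Stack: (empty)
  Read 'd': push. Stack: d
  Read 'e': push. Stack: de
  Read 'a': push. Stack: dea
  Read 'a': matches stack top 'a' => pop. Stack: de
  Read 'b': push. Stack: deb
  Read 'd': push. Stack: debd
Final stack: "debd" (length 4)

4


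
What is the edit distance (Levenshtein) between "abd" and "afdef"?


Computing edit distance: "abd" -> "afdef"
DP table:
           a    f    d    e    f
      0    1    2    3    4    5
  a   1    0    1    2    3    4
  b   2    1    1    2    3    4
  d   3    2    2    1    2    3
Edit distance = dp[3][5] = 3

3


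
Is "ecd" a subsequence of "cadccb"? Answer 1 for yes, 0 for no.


Check if "ecd" is a subsequence of "cadccb"
Greedy scan:
  Position 0 ('c'): no match needed
  Position 1 ('a'): no match needed
  Position 2 ('d'): no match needed
  Position 3 ('c'): no match needed
  Position 4 ('c'): no match needed
  Position 5 ('b'): no match needed
Only matched 0/3 characters => not a subsequence

0


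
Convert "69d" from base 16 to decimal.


Input: "69d" in base 16
Positional expansion:
  Digit '6' (value 6) x 16^2 = 1536
  Digit '9' (value 9) x 16^1 = 144
  Digit 'd' (value 13) x 16^0 = 13
Sum = 1693

1693


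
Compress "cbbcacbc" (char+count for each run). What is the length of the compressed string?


Input: cbbcacbc
Runs:
  'c' x 1 => "c1"
  'b' x 2 => "b2"
  'c' x 1 => "c1"
  'a' x 1 => "a1"
  'c' x 1 => "c1"
  'b' x 1 => "b1"
  'c' x 1 => "c1"
Compressed: "c1b2c1a1c1b1c1"
Compressed length: 14

14


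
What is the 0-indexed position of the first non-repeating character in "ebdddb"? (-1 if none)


Input: ebdddb
Character frequencies:
  'b': 2
  'd': 3
  'e': 1
Scanning left to right for freq == 1:
  Position 0 ('e'): unique! => answer = 0

0


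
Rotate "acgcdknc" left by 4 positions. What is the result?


Input: "acgcdknc", rotate left by 4
First 4 characters: "acgc"
Remaining characters: "dknc"
Concatenate remaining + first: "dknc" + "acgc" = "dkncacgc"

dkncacgc


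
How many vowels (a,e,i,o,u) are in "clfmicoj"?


Input: clfmicoj
Checking each character:
  'c' at position 0: consonant
  'l' at position 1: consonant
  'f' at position 2: consonant
  'm' at position 3: consonant
  'i' at position 4: vowel (running total: 1)
  'c' at position 5: consonant
  'o' at position 6: vowel (running total: 2)
  'j' at position 7: consonant
Total vowels: 2

2


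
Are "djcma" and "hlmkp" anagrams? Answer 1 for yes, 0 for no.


Strings: "djcma", "hlmkp"
Sorted first:  acdjm
Sorted second: hklmp
Differ at position 0: 'a' vs 'h' => not anagrams

0


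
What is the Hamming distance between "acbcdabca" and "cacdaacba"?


Comparing "acbcdabca" and "cacdaacba" position by position:
  Position 0: 'a' vs 'c' => differ
  Position 1: 'c' vs 'a' => differ
  Position 2: 'b' vs 'c' => differ
  Position 3: 'c' vs 'd' => differ
  Position 4: 'd' vs 'a' => differ
  Position 5: 'a' vs 'a' => same
  Position 6: 'b' vs 'c' => differ
  Position 7: 'c' vs 'b' => differ
  Position 8: 'a' vs 'a' => same
Total differences (Hamming distance): 7

7


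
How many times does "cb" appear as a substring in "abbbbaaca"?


Searching for "cb" in "abbbbaaca"
Scanning each position:
  Position 0: "ab" => no
  Position 1: "bb" => no
  Position 2: "bb" => no
  Position 3: "bb" => no
  Position 4: "ba" => no
  Position 5: "aa" => no
  Position 6: "ac" => no
  Position 7: "ca" => no
Total occurrences: 0

0


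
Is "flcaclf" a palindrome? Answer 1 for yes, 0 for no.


Input: flcaclf
Reversed: flcaclf
  Compare pos 0 ('f') with pos 6 ('f'): match
  Compare pos 1 ('l') with pos 5 ('l'): match
  Compare pos 2 ('c') with pos 4 ('c'): match
Result: palindrome

1


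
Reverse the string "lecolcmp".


Input: lecolcmp
Reading characters right to left:
  Position 7: 'p'
  Position 6: 'm'
  Position 5: 'c'
  Position 4: 'l'
  Position 3: 'o'
  Position 2: 'c'
  Position 1: 'e'
  Position 0: 'l'
Reversed: pmclocel

pmclocel


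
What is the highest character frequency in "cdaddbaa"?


Input: cdaddbaa
Character counts:
  'a': 3
  'b': 1
  'c': 1
  'd': 3
Maximum frequency: 3

3


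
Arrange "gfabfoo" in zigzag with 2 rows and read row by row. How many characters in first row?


Zigzag "gfabfoo" into 2 rows:
Placing characters:
  'g' => row 0
  'f' => row 1
  'a' => row 0
  'b' => row 1
  'f' => row 0
  'o' => row 1
  'o' => row 0
Rows:
  Row 0: "gafo"
  Row 1: "fbo"
First row length: 4

4


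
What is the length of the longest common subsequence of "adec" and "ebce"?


LCS of "adec" and "ebce"
DP table:
           e    b    c    e
      0    0    0    0    0
  a   0    0    0    0    0
  d   0    0    0    0    0
  e   0    1    1    1    1
  c   0    1    1    2    2
LCS length = dp[4][4] = 2

2


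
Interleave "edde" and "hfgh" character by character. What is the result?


Interleaving "edde" and "hfgh":
  Position 0: 'e' from first, 'h' from second => "eh"
  Position 1: 'd' from first, 'f' from second => "df"
  Position 2: 'd' from first, 'g' from second => "dg"
  Position 3: 'e' from first, 'h' from second => "eh"
Result: ehdfdgeh

ehdfdgeh


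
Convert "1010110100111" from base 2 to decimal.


Input: "1010110100111" in base 2
Positional expansion:
  Digit '1' (value 1) x 2^12 = 4096
  Digit '0' (value 0) x 2^11 = 0
  Digit '1' (value 1) x 2^10 = 1024
  Digit '0' (value 0) x 2^9 = 0
  Digit '1' (value 1) x 2^8 = 256
  Digit '1' (value 1) x 2^7 = 128
  Digit '0' (value 0) x 2^6 = 0
  Digit '1' (value 1) x 2^5 = 32
  Digit '0' (value 0) x 2^4 = 0
  Digit '0' (value 0) x 2^3 = 0
  Digit '1' (value 1) x 2^2 = 4
  Digit '1' (value 1) x 2^1 = 2
  Digit '1' (value 1) x 2^0 = 1
Sum = 5543

5543


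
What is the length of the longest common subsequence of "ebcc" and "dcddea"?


LCS of "ebcc" and "dcddea"
DP table:
           d    c    d    d    e    a
      0    0    0    0    0    0    0
  e   0    0    0    0    0    1    1
  b   0    0    0    0    0    1    1
  c   0    0    1    1    1    1    1
  c   0    0    1    1    1    1    1
LCS length = dp[4][6] = 1

1


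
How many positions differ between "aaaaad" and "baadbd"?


Comparing "aaaaad" and "baadbd" position by position:
  Position 0: 'a' vs 'b' => DIFFER
  Position 1: 'a' vs 'a' => same
  Position 2: 'a' vs 'a' => same
  Position 3: 'a' vs 'd' => DIFFER
  Position 4: 'a' vs 'b' => DIFFER
  Position 5: 'd' vs 'd' => same
Positions that differ: 3

3


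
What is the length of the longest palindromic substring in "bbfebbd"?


Input: "bbfebbd"
Checking substrings for palindromes:
  [0:2] "bb" (len 2) => palindrome
  [4:6] "bb" (len 2) => palindrome
Longest palindromic substring: "bb" with length 2

2


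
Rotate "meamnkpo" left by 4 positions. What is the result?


Input: "meamnkpo", rotate left by 4
First 4 characters: "meam"
Remaining characters: "nkpo"
Concatenate remaining + first: "nkpo" + "meam" = "nkpomeam"

nkpomeam


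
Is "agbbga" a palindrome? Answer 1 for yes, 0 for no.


Input: agbbga
Reversed: agbbga
  Compare pos 0 ('a') with pos 5 ('a'): match
  Compare pos 1 ('g') with pos 4 ('g'): match
  Compare pos 2 ('b') with pos 3 ('b'): match
Result: palindrome

1


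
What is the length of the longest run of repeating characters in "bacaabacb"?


Input: "bacaabacb"
Scanning for longest run:
  Position 1 ('a'): new char, reset run to 1
  Position 2 ('c'): new char, reset run to 1
  Position 3 ('a'): new char, reset run to 1
  Position 4 ('a'): continues run of 'a', length=2
  Position 5 ('b'): new char, reset run to 1
  Position 6 ('a'): new char, reset run to 1
  Position 7 ('c'): new char, reset run to 1
  Position 8 ('b'): new char, reset run to 1
Longest run: 'a' with length 2

2
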